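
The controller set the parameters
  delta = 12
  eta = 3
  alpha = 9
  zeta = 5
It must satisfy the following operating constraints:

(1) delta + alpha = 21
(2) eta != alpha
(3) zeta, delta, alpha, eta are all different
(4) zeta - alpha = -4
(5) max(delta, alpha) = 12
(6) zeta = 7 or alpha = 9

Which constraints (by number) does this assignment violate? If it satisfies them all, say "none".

(1) delta + alpha = 12 + 9 = 21 — holds.
(2) eta = 3, alpha = 9; distinct — holds.
(3) values 5, 12, 9, 3 are pairwise distinct — holds.
(4) zeta - alpha = 5 - 9 = -4 — holds.
(5) max(12, 9) = 12 — holds.
(6) zeta = 5 ≠ 7, but alpha = 9 = 9 (second disjunct) — holds.

All constraints are satisfied.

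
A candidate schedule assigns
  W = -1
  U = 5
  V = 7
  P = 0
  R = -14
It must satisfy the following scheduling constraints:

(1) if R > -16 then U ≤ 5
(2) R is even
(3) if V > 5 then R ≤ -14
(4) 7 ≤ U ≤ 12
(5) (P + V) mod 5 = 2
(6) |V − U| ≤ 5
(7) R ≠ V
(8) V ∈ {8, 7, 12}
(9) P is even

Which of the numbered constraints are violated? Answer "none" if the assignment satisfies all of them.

(1) R = -14 > -16, so we need U ≤ 5; U = 5 ≤ 5 — satisfied.
(2) R = -14 is even — satisfied.
(3) V = 7 > 5, so we need R ≤ -14; R = -14 ≤ -14 — satisfied.
(4) U = 5 is outside [7, 12] — violated.
(5) P + V = 7; 7 mod 5 = 2 — satisfied.
(6) |7 − 5| = 2; 2 ≤ 5 — satisfied.
(7) R = -14, V = 7; distinct — satisfied.
(8) V = 7 is in {8, 7, 12} — satisfied.
(9) P = 0 is even — satisfied.

Constraint 4 is violated.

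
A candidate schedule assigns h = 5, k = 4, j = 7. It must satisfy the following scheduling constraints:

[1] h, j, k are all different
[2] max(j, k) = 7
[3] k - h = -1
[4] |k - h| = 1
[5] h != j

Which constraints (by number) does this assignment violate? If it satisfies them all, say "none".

None — every constraint holds.

[1] values 5, 7, 4 are pairwise distinct  OK
[2] max(7, 4) = 7  OK
[3] k - h = 4 - 5 = -1  OK
[4] |4 - 5| = 1  OK
[5] h = 5, j = 7; distinct  OK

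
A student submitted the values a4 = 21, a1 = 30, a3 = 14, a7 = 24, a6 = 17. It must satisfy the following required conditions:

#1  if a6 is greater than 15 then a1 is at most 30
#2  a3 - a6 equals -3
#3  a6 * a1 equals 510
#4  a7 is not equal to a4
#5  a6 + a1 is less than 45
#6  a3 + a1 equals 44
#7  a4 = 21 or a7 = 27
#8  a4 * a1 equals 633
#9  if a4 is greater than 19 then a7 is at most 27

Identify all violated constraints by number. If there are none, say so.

No — constraints 5, 8 are not satisfied.

#1 a6 = 17 > 15, so we need a1 ≤ 30; a1 = 30 ≤ 30  yes
#2 a3 - a6 = 14 - 17 = -3  yes
#3 a6 * a1 = 17 * 30 = 510  yes
#4 a7 = 24, a4 = 21; distinct  yes
#5 a6 + a1 = 17 + 30 = 47; 47 ≥ 45, bound 45 not met  no
#6 a3 + a1 = 14 + 30 = 44  yes
#7 a4 = 21 = 21 (first disjunct)  yes
#8 a4 * a1 = 21 * 30 = 630, not 633  no
#9 a4 = 21 > 19, so we need a7 ≤ 27; a7 = 24 ≤ 27  yes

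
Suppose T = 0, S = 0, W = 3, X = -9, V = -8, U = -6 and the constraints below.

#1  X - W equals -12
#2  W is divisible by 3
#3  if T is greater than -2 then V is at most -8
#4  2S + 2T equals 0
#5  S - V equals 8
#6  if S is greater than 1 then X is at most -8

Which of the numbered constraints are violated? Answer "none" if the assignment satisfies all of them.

#1 X - W = -9 - 3 = -12 — OK.
#2 3 / 3 = 1, so 3 divides 3 — OK.
#3 T = 0 > -2, so we need V ≤ -8; V = -8 ≤ -8 — OK.
#4 2S + 2T = 2(0) + 2(0) = 0 — OK.
#5 S - V = 0 - (-8) = 8 — OK.
#6 S = 0, not > 1; antecedent false, conditional vacuously true — OK.

Yes — all constraints hold.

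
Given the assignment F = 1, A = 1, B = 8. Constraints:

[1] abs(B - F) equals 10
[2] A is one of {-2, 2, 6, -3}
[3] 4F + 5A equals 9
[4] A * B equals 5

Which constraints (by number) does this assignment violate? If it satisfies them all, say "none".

The assignment fails constraints 1, 2, 4.

[1] abs(8 - 1) = 7, not 10 — violated.
[2] A = 1 is not in {-2, 2, 6, -3} — violated.
[3] 4F + 5A = 4(1) + 5(1) = 9 — satisfied.
[4] A * B = 1 * 8 = 8, not 5 — violated.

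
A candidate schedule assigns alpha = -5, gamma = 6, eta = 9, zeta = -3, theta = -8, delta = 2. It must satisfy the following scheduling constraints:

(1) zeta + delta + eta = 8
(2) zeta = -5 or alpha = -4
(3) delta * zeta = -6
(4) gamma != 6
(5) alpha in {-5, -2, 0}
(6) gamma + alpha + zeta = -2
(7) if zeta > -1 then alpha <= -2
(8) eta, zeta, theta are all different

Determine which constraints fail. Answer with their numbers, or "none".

(1) zeta + delta + eta = -3 + 2 + 9 = 8  holds
(2) zeta = -3 ≠ -5 and alpha = -5 ≠ -4; both disjuncts false  fails
(3) delta * zeta = 2 * (-3) = -6  holds
(4) gamma = 6, but 6 is required to differ  fails
(5) alpha = -5 is in {-5, -2, 0}  holds
(6) gamma + alpha + zeta = 6 + (-5) + (-3) = -2  holds
(7) zeta = -3, not > -1; antecedent false, conditional vacuously true  holds
(8) values 9, -3, -8 are pairwise distinct  holds

The assignment fails constraints 2 and 4.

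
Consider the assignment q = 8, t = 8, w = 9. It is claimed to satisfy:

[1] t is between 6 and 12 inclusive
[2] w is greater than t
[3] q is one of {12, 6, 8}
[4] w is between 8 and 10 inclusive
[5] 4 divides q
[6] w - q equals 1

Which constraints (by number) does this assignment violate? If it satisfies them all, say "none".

[1] t = 8 lies in [6, 12] — holds.
[2] w = 9, t = 8; 9 > 8 — holds.
[3] q = 8 is in {12, 6, 8} — holds.
[4] w = 9 lies in [8, 10] — holds.
[5] 8 / 4 = 2, so 4 divides 8 — holds.
[6] w - q = 9 - 8 = 1 — holds.

The assignment satisfies every constraint.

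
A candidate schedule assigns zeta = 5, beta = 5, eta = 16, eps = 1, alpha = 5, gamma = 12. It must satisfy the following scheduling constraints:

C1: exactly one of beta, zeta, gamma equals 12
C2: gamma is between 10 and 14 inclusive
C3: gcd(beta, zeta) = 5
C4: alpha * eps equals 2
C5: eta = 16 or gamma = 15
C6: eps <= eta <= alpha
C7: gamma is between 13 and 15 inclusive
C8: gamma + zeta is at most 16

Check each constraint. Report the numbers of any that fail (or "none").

Constraints 4, 6, 7, and 8 do not hold.

C1: beta=5, zeta=5, gamma=12; 1 of them equals 12 — holds.
C2: gamma = 12 lies in [10, 14] — holds.
C3: gcd(5, 5) = 5 — holds.
C4: alpha * eps = 5 * 1 = 5, not 2 — fails.
C5: eta = 16 = 16 (first disjunct) — holds.
C6: values 1, 16, 5; eta = 16 is not <= alpha = 5 — fails.
C7: gamma = 12 is outside [13, 15] — fails.
C8: gamma + zeta = 12 + 5 = 17; 17 > 16, bound 16 not met — fails.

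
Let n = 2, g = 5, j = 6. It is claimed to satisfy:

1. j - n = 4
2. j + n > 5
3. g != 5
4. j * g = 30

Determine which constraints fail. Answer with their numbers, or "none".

Violated: 3.

1. j - n = 6 - 2 = 4  holds
2. j + n = 6 + 2 = 8; 8 > 5  holds
3. g = 5, but 5 is required to differ  fails
4. j * g = 6 * 5 = 30  holds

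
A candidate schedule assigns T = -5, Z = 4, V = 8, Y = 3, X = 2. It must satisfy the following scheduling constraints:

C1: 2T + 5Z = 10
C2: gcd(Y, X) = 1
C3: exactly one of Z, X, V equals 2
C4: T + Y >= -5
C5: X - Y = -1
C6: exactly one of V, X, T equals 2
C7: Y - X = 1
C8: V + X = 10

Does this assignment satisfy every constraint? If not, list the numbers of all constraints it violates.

Yes — all constraints hold.

C1: 2T + 5Z = 2(-5) + 5(4) = 10 — holds.
C2: gcd(3, 2) = 1 — holds.
C3: Z=4, X=2, V=8; 1 of them equals 2 — holds.
C4: T + Y = -5 + 3 = -2; -2 ≥ -5 — holds.
C5: X - Y = 2 - 3 = -1 — holds.
C6: V=8, X=2, T=-5; 1 of them equals 2 — holds.
C7: Y - X = 3 - 2 = 1 — holds.
C8: V + X = 8 + 2 = 10 — holds.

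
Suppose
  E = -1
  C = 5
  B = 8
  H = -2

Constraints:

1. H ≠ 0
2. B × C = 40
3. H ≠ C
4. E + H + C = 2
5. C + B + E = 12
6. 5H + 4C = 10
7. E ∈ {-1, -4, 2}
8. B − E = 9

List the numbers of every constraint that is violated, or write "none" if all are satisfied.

1. H = -2, and -2 ≠ 0 — holds.
2. B × C = 8 × 5 = 40 — holds.
3. H = -2, C = 5; distinct — holds.
4. E + H + C = -1 + (-2) + 5 = 2 — holds.
5. C + B + E = 5 + 8 + (-1) = 12 — holds.
6. 5H + 4C = 5(-2) + 4(5) = 10 — holds.
7. E = -1 is in {-1, -4, 2} — holds.
8. B − E = 8 − (-1) = 9 — holds.

All constraints are satisfied.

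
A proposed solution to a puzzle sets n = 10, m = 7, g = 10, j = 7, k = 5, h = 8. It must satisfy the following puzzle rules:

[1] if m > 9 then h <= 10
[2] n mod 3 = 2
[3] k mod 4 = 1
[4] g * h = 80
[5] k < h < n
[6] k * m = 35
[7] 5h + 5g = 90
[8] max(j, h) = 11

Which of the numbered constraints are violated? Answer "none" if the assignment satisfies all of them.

[1] m = 7, not > 9; antecedent false, conditional vacuously true — holds.
[2] 10 mod 3 = 1, not 2 — does not hold.
[3] 5 mod 4 = 1 — holds.
[4] g * h = 10 * 8 = 80 — holds.
[5] values 5 < 8 < 10 — holds.
[6] k * m = 5 * 7 = 35 — holds.
[7] 5h + 5g = 5(8) + 5(10) = 90 — holds.
[8] max(7, 8) = 8, not 11 — does not hold.

Violated: 2 and 8.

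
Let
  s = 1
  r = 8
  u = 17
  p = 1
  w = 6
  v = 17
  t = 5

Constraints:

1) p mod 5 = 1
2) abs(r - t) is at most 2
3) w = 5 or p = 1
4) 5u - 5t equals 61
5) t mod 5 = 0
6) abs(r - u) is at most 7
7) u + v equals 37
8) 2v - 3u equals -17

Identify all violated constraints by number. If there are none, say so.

1) 1 mod 5 = 1  OK
2) abs(8 - 5) = 3; 3 > 2, exceeds bound 2  FAIL
3) w = 6 ≠ 5, but p = 1 = 1 (second disjunct)  OK
4) 5u - 5t = 5(17) - 5(5) = 60, not 61  FAIL
5) 5 mod 5 = 0  OK
6) abs(8 - 17) = 9; 9 > 7, exceeds bound 7  FAIL
7) u + v = 17 + 17 = 34, not 37  FAIL
8) 2v - 3u = 2(17) - 3(17) = -17  OK

Constraints 2, 4, 6, and 7 do not hold.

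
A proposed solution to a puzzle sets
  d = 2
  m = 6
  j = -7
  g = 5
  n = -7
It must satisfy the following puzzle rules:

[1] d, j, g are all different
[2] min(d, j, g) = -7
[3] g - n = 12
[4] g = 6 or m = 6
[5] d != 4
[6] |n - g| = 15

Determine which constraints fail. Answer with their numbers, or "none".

No — constraint 6 is not satisfied.

[1] values 2, -7, 5 are pairwise distinct  true
[2] min(2, -7, 5) = -7  true
[3] g - n = 5 - (-7) = 12  true
[4] g = 5 ≠ 6, but m = 6 = 6 (second disjunct)  true
[5] d = 2, and 2 ≠ 4  true
[6] |-7 - 5| = 12, not 15  false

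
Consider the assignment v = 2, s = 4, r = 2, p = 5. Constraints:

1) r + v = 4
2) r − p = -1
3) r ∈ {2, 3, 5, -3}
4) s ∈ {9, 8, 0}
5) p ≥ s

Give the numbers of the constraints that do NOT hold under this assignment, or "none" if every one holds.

Constraints 2 and 4 are violated.

1) r + v = 2 + 2 = 4  ✔
2) r − p = 2 − 5 = -3, not -1  ✘
3) r = 2 is in {2, 3, 5, -3}  ✔
4) s = 4 is not in {9, 8, 0}  ✘
5) p = 5, s = 4; 5 ≥ 4  ✔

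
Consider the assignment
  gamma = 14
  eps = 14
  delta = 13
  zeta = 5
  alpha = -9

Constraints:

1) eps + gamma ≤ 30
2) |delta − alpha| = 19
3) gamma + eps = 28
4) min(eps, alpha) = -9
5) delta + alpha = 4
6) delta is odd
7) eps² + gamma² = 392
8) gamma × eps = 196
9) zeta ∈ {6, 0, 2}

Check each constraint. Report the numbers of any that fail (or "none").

1) eps + gamma = 14 + 14 = 28; 28 ≤ 30  true
2) |13 − (-9)| = 22, not 19  false
3) gamma + eps = 14 + 14 = 28  true
4) min(14, -9) = -9  true
5) delta + alpha = 13 + (-9) = 4  true
6) delta = 13 is odd  true
7) eps² + gamma² = 14² + 14² = 196 + 196 = 392  true
8) gamma × eps = 14 × 14 = 196  true
9) zeta = 5 is not in {6, 0, 2}  false

No — constraints 2 and 9 are not satisfied.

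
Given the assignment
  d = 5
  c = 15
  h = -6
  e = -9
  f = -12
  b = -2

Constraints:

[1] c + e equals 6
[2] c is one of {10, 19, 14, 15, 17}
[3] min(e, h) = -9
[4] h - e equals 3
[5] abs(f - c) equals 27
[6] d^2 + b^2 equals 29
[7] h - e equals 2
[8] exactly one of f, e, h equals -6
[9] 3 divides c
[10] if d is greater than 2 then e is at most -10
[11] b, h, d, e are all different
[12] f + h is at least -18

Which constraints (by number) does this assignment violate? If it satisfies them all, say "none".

[1] c + e = 15 + (-9) = 6  ✔
[2] c = 15 is in {10, 19, 14, 15, 17}  ✔
[3] min(-9, -6) = -9  ✔
[4] h - e = -6 - (-9) = 3  ✔
[5] abs(-12 - 15) = 27  ✔
[6] d^2 + b^2 = 5^2 + (-2)^2 = 25 + 4 = 29  ✔
[7] h - e = -6 - (-9) = 3, not 2  ✘
[8] f=-12, e=-9, h=-6; 1 of them equals -6  ✔
[9] 15 / 3 = 5, so 3 divides 15  ✔
[10] d = 5 > 2, so we need e ≤ -10; but e = -9 > -10  ✘
[11] values -2, -6, 5, -9 are pairwise distinct  ✔
[12] f + h = -12 + (-6) = -18; -18 ≥ -18  ✔

Violated: 7 and 10.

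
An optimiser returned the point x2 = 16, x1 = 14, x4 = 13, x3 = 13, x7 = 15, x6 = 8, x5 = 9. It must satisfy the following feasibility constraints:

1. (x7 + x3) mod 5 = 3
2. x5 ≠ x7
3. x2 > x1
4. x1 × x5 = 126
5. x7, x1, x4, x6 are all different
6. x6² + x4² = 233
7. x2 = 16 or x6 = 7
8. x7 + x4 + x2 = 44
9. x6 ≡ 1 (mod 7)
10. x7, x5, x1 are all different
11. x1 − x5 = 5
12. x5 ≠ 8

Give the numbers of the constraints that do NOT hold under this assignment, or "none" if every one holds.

Yes — all constraints hold.

1. x7 + x3 = 28; 28 mod 5 = 3 — OK.
2. x5 = 9, x7 = 15; distinct — OK.
3. x2 = 16, x1 = 14; 16 > 14 — OK.
4. x1 × x5 = 14 × 9 = 126 — OK.
5. values 15, 14, 13, 8 are pairwise distinct — OK.
6. x6² + x4² = 8² + 13² = 64 + 169 = 233 — OK.
7. x2 = 16 = 16 (first disjunct) — OK.
8. x7 + x4 + x2 = 15 + 13 + 16 = 44 — OK.
9. 8 mod 7 = 1 — OK.
10. values 15, 9, 14 are pairwise distinct — OK.
11. x1 − x5 = 14 − 9 = 5 — OK.
12. x5 = 9, and 9 ≠ 8 — OK.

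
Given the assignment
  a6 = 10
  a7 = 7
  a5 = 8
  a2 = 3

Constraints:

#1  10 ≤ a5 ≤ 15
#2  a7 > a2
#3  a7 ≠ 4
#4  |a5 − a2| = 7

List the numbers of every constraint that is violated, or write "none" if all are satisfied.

#1 a5 = 8 is outside [10, 15]  ✗
#2 a7 = 7, a2 = 3; 7 > 3  ✓
#3 a7 = 7, and 7 ≠ 4  ✓
#4 |8 − 3| = 5, not 7  ✗

Violated: 1 and 4.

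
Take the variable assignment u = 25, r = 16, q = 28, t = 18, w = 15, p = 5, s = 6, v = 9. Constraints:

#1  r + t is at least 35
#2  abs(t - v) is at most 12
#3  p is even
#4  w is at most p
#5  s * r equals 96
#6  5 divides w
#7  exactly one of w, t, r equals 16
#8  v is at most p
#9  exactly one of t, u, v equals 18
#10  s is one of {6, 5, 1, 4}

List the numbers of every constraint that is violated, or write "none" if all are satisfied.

Constraints 1, 3, 4, and 8 do not hold.

#1 r + t = 16 + 18 = 34; 34 < 35, bound 35 not met  ✘
#2 abs(18 - 9) = 9; 9 ≤ 12  ✔
#3 p = 5 is odd  ✘
#4 w = 15, p = 5; 15 > 5 (want ≤)  ✘
#5 s * r = 6 * 16 = 96  ✔
#6 15 / 5 = 3, so 5 divides 15  ✔
#7 w=15, t=18, r=16; 1 of them equals 16  ✔
#8 v = 9, p = 5; 9 > 5 (want ≤)  ✘
#9 t=18, u=25, v=9; 1 of them equals 18  ✔
#10 s = 6 is in {6, 5, 1, 4}  ✔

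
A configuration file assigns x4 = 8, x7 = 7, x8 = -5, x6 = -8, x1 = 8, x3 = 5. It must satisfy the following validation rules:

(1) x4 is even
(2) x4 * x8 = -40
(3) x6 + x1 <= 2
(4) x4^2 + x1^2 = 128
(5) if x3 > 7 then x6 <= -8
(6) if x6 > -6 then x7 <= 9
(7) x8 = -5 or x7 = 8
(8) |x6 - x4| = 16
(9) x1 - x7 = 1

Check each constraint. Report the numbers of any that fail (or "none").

None — every constraint holds.

(1) x4 = 8 is even — holds.
(2) x4 * x8 = 8 * (-5) = -40 — holds.
(3) x6 + x1 = -8 + 8 = 0; 0 ≤ 2 — holds.
(4) x4^2 + x1^2 = 8^2 + 8^2 = 64 + 64 = 128 — holds.
(5) x3 = 5, not > 7; antecedent false, conditional vacuously true — holds.
(6) x6 = -8, not > -6; antecedent false, conditional vacuously true — holds.
(7) x8 = -5 = -5 (first disjunct) — holds.
(8) |-8 - 8| = 16 — holds.
(9) x1 - x7 = 8 - 7 = 1 — holds.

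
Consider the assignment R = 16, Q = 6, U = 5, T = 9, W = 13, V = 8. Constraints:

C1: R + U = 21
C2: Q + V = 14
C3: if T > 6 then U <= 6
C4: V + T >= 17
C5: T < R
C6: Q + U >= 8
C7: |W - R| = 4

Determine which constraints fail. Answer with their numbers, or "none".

C1: R + U = 16 + 5 = 21 — satisfied.
C2: Q + V = 6 + 8 = 14 — satisfied.
C3: T = 9 > 6, so we need U ≤ 6; U = 5 ≤ 6 — satisfied.
C4: V + T = 8 + 9 = 17; 17 ≥ 17 — satisfied.
C5: T = 9, R = 16; 9 < 16 — satisfied.
C6: Q + U = 6 + 5 = 11; 11 ≥ 8 — satisfied.
C7: |13 - 16| = 3, not 4 — violated.

The assignment fails constraint 7.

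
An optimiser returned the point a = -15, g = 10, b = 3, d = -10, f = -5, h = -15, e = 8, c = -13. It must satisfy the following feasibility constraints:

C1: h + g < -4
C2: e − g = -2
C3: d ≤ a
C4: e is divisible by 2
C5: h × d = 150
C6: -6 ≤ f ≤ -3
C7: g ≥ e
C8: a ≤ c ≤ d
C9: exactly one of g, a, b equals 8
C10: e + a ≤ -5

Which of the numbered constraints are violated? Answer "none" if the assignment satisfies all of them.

C1: h + g = -15 + 10 = -5; -5 < -4 — satisfied.
C2: e − g = 8 − 10 = -2 — satisfied.
C3: d = -10, a = -15; -10 > -15 (want ≤) — violated.
C4: 8 / 2 = 4, so 2 divides 8 — satisfied.
C5: h × d = -15 × (-10) = 150 — satisfied.
C6: f = -5 lies in [-6, -3] — satisfied.
C7: g = 10, e = 8; 10 ≥ 8 — satisfied.
C8: values -15 ≤ -13 ≤ -10 — satisfied.
C9: g=10, a=-15, b=3; 0 of them equal 8, not exactly one — violated.
C10: e + a = 8 + (-15) = -7; -7 ≤ -5 — satisfied.

Constraints 3 and 9 do not hold.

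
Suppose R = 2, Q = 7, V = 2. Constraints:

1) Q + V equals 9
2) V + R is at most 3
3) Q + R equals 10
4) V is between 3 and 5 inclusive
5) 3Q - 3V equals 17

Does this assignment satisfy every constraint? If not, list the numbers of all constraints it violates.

No — constraints 2, 3, 4, and 5 are not satisfied.

1) Q + V = 7 + 2 = 9  OK
2) V + R = 2 + 2 = 4; 4 > 3, bound 3 not met  FAIL
3) Q + R = 7 + 2 = 9, not 10  FAIL
4) V = 2 is outside [3, 5]  FAIL
5) 3Q - 3V = 3(7) - 3(2) = 15, not 17  FAIL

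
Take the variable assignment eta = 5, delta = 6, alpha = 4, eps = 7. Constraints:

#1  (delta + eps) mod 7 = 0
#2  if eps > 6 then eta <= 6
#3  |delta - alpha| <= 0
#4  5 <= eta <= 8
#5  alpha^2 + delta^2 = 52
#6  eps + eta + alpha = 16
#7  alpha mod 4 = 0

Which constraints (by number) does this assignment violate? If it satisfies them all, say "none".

#1 delta + eps = 13; 13 mod 7 = 6, not 0  fails
#2 eps = 7 > 6, so we need eta ≤ 6; eta = 5 ≤ 6  holds
#3 |6 - 4| = 2; 2 > 0, exceeds bound 0  fails
#4 eta = 5 lies in [5, 8]  holds
#5 alpha^2 + delta^2 = 4^2 + 6^2 = 16 + 36 = 52  holds
#6 eps + eta + alpha = 7 + 5 + 4 = 16  holds
#7 4 mod 4 = 0  holds

The assignment fails constraints 1, 3.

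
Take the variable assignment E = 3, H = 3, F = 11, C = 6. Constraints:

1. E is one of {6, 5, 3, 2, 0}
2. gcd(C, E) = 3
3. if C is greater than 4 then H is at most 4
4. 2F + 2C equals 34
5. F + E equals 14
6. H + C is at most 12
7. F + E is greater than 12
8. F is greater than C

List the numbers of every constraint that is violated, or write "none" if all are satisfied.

1. E = 3 is in {6, 5, 3, 2, 0} — satisfied.
2. gcd(6, 3) = 3 — satisfied.
3. C = 6 > 4, so we need H ≤ 4; H = 3 ≤ 4 — satisfied.
4. 2F + 2C = 2(11) + 2(6) = 34 — satisfied.
5. F + E = 11 + 3 = 14 — satisfied.
6. H + C = 3 + 6 = 9; 9 ≤ 12 — satisfied.
7. F + E = 11 + 3 = 14; 14 > 12 — satisfied.
8. F = 11, C = 6; 11 > 6 — satisfied.

None — every constraint holds.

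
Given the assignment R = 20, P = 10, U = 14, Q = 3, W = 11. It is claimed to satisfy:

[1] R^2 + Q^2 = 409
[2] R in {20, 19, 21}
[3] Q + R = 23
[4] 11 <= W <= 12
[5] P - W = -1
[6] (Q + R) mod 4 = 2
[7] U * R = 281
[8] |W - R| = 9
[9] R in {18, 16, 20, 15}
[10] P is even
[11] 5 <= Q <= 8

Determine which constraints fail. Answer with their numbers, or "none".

No — constraints 6, 7, 11 are not satisfied.

[1] R^2 + Q^2 = 20^2 + 3^2 = 400 + 9 = 409 — holds.
[2] R = 20 is in {20, 19, 21} — holds.
[3] Q + R = 3 + 20 = 23 — holds.
[4] W = 11 lies in [11, 12] — holds.
[5] P - W = 10 - 11 = -1 — holds.
[6] Q + R = 23; 23 mod 4 = 3, not 2 — fails.
[7] U * R = 14 * 20 = 280, not 281 — fails.
[8] |11 - 20| = 9 — holds.
[9] R = 20 is in {18, 16, 20, 15} — holds.
[10] P = 10 is even — holds.
[11] Q = 3 is outside [5, 8] — fails.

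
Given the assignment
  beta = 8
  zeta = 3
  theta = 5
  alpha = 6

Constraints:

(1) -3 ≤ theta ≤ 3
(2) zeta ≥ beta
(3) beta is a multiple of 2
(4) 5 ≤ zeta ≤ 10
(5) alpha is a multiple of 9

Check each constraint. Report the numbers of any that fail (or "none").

(1) theta = 5 is outside [-3, 3] — does not hold.
(2) zeta = 3, beta = 8; 3 < 8 (want ≥) — does not hold.
(3) 8 / 2 = 4, so 2 divides 8 — holds.
(4) zeta = 3 is outside [5, 10] — does not hold.
(5) 6 = 9×0 + 6, so 9 does not divide 6 — does not hold.

Constraints 1, 2, 4, 5 do not hold.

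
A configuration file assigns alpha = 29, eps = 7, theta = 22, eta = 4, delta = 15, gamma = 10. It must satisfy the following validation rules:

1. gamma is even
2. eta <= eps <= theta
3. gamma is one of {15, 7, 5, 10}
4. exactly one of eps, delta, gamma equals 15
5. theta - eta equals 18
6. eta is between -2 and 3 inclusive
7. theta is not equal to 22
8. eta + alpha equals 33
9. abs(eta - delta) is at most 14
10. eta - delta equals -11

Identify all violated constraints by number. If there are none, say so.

No — constraints 6, 7 are not satisfied.

1. gamma = 10 is even — holds.
2. values 4 <= 7 <= 22 — holds.
3. gamma = 10 is in {15, 7, 5, 10} — holds.
4. eps=7, delta=15, gamma=10; 1 of them equals 15 — holds.
5. theta - eta = 22 - 4 = 18 — holds.
6. eta = 4 is outside [-2, 3] — fails.
7. theta = 22, but 22 is required to differ — fails.
8. eta + alpha = 4 + 29 = 33 — holds.
9. abs(4 - 15) = 11; 11 ≤ 14 — holds.
10. eta - delta = 4 - 15 = -11 — holds.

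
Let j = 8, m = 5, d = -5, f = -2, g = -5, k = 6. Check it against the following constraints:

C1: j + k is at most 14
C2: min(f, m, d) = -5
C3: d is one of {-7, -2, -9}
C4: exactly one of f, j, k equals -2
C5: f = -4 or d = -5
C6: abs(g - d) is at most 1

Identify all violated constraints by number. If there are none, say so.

Constraint 3 is violated.

C1: j + k = 8 + 6 = 14; 14 ≤ 14  OK
C2: min(-2, 5, -5) = -5  OK
C3: d = -5 is not in {-7, -2, -9}  FAIL
C4: f=-2, j=8, k=6; 1 of them equals -2  OK
C5: f = -2 ≠ -4, but d = -5 = -5 (second disjunct)  OK
C6: abs(-5 - (-5)) = 0; 0 ≤ 1  OK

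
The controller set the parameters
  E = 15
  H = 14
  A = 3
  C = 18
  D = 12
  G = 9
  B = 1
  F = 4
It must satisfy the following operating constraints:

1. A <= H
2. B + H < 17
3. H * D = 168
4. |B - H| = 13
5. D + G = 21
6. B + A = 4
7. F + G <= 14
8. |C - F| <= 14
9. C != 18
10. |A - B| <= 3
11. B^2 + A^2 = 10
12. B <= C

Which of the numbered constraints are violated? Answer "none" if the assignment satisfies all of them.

Constraint 9 does not hold.

1. A = 3, H = 14; 3 ≤ 14  OK
2. B + H = 1 + 14 = 15; 15 < 17  OK
3. H * D = 14 * 12 = 168  OK
4. |1 - 14| = 13  OK
5. D + G = 12 + 9 = 21  OK
6. B + A = 1 + 3 = 4  OK
7. F + G = 4 + 9 = 13; 13 ≤ 14  OK
8. |18 - 4| = 14; 14 ≤ 14  OK
9. C = 18, but 18 is required to differ  FAIL
10. |3 - 1| = 2; 2 ≤ 3  OK
11. B^2 + A^2 = 1^2 + 3^2 = 1 + 9 = 10  OK
12. B = 1, C = 18; 1 ≤ 18  OK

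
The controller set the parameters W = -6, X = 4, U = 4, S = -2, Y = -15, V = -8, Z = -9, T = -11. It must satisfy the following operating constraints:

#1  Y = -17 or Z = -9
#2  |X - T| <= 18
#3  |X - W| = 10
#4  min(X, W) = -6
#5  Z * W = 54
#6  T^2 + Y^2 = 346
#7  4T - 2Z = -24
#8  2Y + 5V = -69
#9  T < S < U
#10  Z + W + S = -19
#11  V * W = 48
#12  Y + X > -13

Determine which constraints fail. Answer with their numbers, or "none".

No — constraints 7, 8, 10 are not satisfied.

#1 Y = -15 ≠ -17, but Z = -9 = -9 (second disjunct)  ✓
#2 |4 - (-11)| = 15; 15 ≤ 18  ✓
#3 |4 - (-6)| = 10  ✓
#4 min(4, -6) = -6  ✓
#5 Z * W = -9 * (-6) = 54  ✓
#6 T^2 + Y^2 = (-11)^2 + (-15)^2 = 121 + 225 = 346  ✓
#7 4T - 2Z = 4(-11) - 2(-9) = -26, not -24  ✗
#8 2Y + 5V = 2(-15) + 5(-8) = -70, not -69  ✗
#9 values -11 < -2 < 4  ✓
#10 Z + W + S = -9 + (-6) + (-2) = -17, not -19  ✗
#11 V * W = -8 * (-6) = 48  ✓
#12 Y + X = -15 + 4 = -11; -11 > -13  ✓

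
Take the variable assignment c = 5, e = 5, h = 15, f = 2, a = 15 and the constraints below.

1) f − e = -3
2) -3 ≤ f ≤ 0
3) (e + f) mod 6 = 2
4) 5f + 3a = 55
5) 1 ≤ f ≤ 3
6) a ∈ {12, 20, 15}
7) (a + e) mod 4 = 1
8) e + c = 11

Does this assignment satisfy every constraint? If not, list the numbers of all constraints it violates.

1) f − e = 2 − 5 = -3 — satisfied.
2) f = 2 is outside [-3, 0] — violated.
3) e + f = 7; 7 mod 6 = 1, not 2 — violated.
4) 5f + 3a = 5(2) + 3(15) = 55 — satisfied.
5) f = 2 lies in [1, 3] — satisfied.
6) a = 15 is in {12, 20, 15} — satisfied.
7) a + e = 20; 20 mod 4 = 0, not 1 — violated.
8) e + c = 5 + 5 = 10, not 11 — violated.

Constraints 2, 3, 7, and 8 are violated.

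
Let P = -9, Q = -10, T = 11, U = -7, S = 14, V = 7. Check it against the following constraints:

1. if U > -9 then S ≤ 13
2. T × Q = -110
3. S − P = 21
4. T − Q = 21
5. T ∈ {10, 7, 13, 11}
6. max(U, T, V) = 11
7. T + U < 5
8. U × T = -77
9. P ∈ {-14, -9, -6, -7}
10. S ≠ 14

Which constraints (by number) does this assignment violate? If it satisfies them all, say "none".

No — constraints 1, 3, and 10 are not satisfied.

1. U = -7 > -9, so we need S ≤ 13; but S = 14 > 13  fails
2. T × Q = 11 × (-10) = -110  holds
3. S − P = 14 − (-9) = 23, not 21  fails
4. T − Q = 11 − (-10) = 21  holds
5. T = 11 is in {10, 7, 13, 11}  holds
6. max(-7, 11, 7) = 11  holds
7. T + U = 11 + (-7) = 4; 4 < 5  holds
8. U × T = -7 × 11 = -77  holds
9. P = -9 is in {-14, -9, -6, -7}  holds
10. S = 14, but 14 is required to differ  fails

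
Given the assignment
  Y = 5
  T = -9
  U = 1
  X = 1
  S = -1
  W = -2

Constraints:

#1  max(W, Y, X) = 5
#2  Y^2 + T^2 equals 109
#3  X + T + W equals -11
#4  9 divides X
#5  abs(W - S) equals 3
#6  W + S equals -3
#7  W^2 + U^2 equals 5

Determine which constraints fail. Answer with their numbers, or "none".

#1 max(-2, 5, 1) = 5 — holds.
#2 Y^2 + T^2 = 5^2 + (-9)^2 = 25 + 81 = 106, not 109 — does not hold.
#3 X + T + W = 1 + (-9) + (-2) = -10, not -11 — does not hold.
#4 1 = 9*0 + 1, so 9 does not divide 1 — does not hold.
#5 abs(-2 - (-1)) = 1, not 3 — does not hold.
#6 W + S = -2 + (-1) = -3 — holds.
#7 W^2 + U^2 = (-2)^2 + 1^2 = 4 + 1 = 5 — holds.

No — constraints 2, 3, 4, 5 are not satisfied.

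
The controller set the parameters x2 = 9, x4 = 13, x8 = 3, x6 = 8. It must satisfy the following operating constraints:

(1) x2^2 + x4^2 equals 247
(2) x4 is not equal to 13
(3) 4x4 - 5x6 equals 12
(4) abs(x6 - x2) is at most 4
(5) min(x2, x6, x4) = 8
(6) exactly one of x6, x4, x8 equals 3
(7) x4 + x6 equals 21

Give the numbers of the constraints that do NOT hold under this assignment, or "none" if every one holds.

Violated: 1 and 2.

(1) x2^2 + x4^2 = 9^2 + 13^2 = 81 + 169 = 250, not 247  fails
(2) x4 = 13, but 13 is required to differ  fails
(3) 4x4 - 5x6 = 4(13) - 5(8) = 12  holds
(4) abs(8 - 9) = 1; 1 ≤ 4  holds
(5) min(9, 8, 13) = 8  holds
(6) x6=8, x4=13, x8=3; 1 of them equals 3  holds
(7) x4 + x6 = 13 + 8 = 21  holds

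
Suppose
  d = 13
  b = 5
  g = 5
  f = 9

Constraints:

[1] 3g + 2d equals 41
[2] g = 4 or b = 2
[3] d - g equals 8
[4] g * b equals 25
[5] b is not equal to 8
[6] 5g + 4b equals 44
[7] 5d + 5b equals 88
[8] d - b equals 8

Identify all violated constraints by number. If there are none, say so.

Violated: 2, 6, 7.

[1] 3g + 2d = 3(5) + 2(13) = 41  holds
[2] g = 5 ≠ 4 and b = 5 ≠ 2; both disjuncts false  fails
[3] d - g = 13 - 5 = 8  holds
[4] g * b = 5 * 5 = 25  holds
[5] b = 5, and 5 ≠ 8  holds
[6] 5g + 4b = 5(5) + 4(5) = 45, not 44  fails
[7] 5d + 5b = 5(13) + 5(5) = 90, not 88  fails
[8] d - b = 13 - 5 = 8  holds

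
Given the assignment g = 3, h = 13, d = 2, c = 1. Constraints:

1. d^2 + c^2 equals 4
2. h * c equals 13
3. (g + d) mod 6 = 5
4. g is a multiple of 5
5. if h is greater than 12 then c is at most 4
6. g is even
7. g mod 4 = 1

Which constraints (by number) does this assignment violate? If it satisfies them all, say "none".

1. d^2 + c^2 = 2^2 + 1^2 = 4 + 1 = 5, not 4  no
2. h * c = 13 * 1 = 13  yes
3. g + d = 5; 5 mod 6 = 5  yes
4. 3 = 5*0 + 3, so 5 does not divide 3  no
5. h = 13 > 12, so we need c ≤ 4; c = 1 ≤ 4  yes
6. g = 3 is odd  no
7. 3 mod 4 = 3, not 1  no

Violated: 1, 4, 6, and 7.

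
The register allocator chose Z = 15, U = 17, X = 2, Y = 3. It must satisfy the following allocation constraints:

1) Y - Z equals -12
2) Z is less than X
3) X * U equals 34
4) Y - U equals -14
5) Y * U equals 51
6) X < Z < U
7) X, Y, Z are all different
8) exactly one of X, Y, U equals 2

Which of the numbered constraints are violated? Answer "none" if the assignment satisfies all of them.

1) Y - Z = 3 - 15 = -12 — holds.
2) Z = 15, X = 2; 15 ≥ 2 (want <) — fails.
3) X * U = 2 * 17 = 34 — holds.
4) Y - U = 3 - 17 = -14 — holds.
5) Y * U = 3 * 17 = 51 — holds.
6) values 2 < 15 < 17 — holds.
7) values 2, 3, 15 are pairwise distinct — holds.
8) X=2, Y=3, U=17; 1 of them equals 2 — holds.

Violated: 2.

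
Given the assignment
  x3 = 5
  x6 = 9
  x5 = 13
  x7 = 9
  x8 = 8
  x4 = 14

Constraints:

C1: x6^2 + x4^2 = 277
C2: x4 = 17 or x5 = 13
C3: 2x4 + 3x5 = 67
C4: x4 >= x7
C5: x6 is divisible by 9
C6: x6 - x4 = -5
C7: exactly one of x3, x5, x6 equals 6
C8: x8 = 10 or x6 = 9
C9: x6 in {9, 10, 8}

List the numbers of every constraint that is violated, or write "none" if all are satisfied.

C1: x6^2 + x4^2 = 9^2 + 14^2 = 81 + 196 = 277  ✔
C2: x4 = 14 ≠ 17, but x5 = 13 = 13 (second disjunct)  ✔
C3: 2x4 + 3x5 = 2(14) + 3(13) = 67  ✔
C4: x4 = 14, x7 = 9; 14 ≥ 9  ✔
C5: 9 / 9 = 1, so 9 divides 9  ✔
C6: x6 - x4 = 9 - 14 = -5  ✔
C7: x3=5, x5=13, x6=9; 0 of them equal 6, not exactly one  ✘
C8: x8 = 8 ≠ 10, but x6 = 9 = 9 (second disjunct)  ✔
C9: x6 = 9 is in {9, 10, 8}  ✔

No — constraint 7 is not satisfied.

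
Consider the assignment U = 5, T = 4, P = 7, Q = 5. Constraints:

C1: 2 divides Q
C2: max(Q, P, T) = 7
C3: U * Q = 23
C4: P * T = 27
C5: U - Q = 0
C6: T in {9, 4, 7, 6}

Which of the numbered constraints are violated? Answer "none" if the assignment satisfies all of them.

The assignment fails constraints 1, 3, and 4.

C1: 5 = 2*2 + 1, so 2 does not divide 5 — violated.
C2: max(5, 7, 4) = 7 — OK.
C3: U * Q = 5 * 5 = 25, not 23 — violated.
C4: P * T = 7 * 4 = 28, not 27 — violated.
C5: U - Q = 5 - 5 = 0 — OK.
C6: T = 4 is in {9, 4, 7, 6} — OK.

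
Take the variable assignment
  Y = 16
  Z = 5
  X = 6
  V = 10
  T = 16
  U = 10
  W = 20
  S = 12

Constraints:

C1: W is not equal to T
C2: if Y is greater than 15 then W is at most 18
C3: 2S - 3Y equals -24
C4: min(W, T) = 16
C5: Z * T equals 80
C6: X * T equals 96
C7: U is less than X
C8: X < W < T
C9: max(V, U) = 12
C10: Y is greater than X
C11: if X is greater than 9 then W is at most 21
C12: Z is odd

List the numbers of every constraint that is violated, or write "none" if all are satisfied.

C1: W = 20, T = 16; distinct — OK.
C2: Y = 16 > 15, so we need W ≤ 18; but W = 20 > 18 — violated.
C3: 2S - 3Y = 2(12) - 3(16) = -24 — OK.
C4: min(20, 16) = 16 — OK.
C5: Z * T = 5 * 16 = 80 — OK.
C6: X * T = 6 * 16 = 96 — OK.
C7: U = 10, X = 6; 10 ≥ 6 (want <) — violated.
C8: values 6, 20, 16; W = 20 is not < T = 16 — violated.
C9: max(10, 10) = 10, not 12 — violated.
C10: Y = 16, X = 6; 16 > 6 — OK.
C11: X = 6, not > 9; antecedent false, conditional vacuously true — OK.
C12: Z = 5 is odd — OK.

No — constraints 2, 7, 8, and 9 are not satisfied.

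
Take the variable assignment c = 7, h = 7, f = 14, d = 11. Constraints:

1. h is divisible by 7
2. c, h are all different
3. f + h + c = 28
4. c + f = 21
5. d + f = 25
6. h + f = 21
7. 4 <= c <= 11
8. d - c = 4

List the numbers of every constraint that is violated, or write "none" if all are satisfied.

The assignment fails constraint 2.

1. 7 / 7 = 1, so 7 divides 7 — OK.
2. c = h = 7, not all different — violated.
3. f + h + c = 14 + 7 + 7 = 28 — OK.
4. c + f = 7 + 14 = 21 — OK.
5. d + f = 11 + 14 = 25 — OK.
6. h + f = 7 + 14 = 21 — OK.
7. c = 7 lies in [4, 11] — OK.
8. d - c = 11 - 7 = 4 — OK.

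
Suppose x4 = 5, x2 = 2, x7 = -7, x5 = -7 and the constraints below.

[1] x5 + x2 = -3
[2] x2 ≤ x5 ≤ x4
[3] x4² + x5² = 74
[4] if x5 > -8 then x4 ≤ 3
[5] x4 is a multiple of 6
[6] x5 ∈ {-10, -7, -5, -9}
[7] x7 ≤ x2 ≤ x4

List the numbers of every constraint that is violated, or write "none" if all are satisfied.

Constraints 1, 2, 4, and 5 are violated.

[1] x5 + x2 = -7 + 2 = -5, not -3 — does not hold.
[2] values 2, -7, 5; x2 = 2 is not ≤ x5 = -7 — does not hold.
[3] x4² + x5² = 5² + (-7)² = 25 + 49 = 74 — holds.
[4] x5 = -7 > -8, so we need x4 ≤ 3; but x4 = 5 > 3 — does not hold.
[5] 5 = 6×0 + 5, so 6 does not divide 5 — does not hold.
[6] x5 = -7 is in {-10, -7, -5, -9} — holds.
[7] values -7 ≤ 2 ≤ 5 — holds.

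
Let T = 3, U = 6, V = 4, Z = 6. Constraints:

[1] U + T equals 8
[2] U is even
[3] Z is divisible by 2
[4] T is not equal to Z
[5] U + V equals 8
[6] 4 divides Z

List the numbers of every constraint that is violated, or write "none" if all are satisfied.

Constraints 1, 5, 6 do not hold.

[1] U + T = 6 + 3 = 9, not 8 — does not hold.
[2] U = 6 is even — holds.
[3] 6 / 2 = 3, so 2 divides 6 — holds.
[4] T = 3, Z = 6; distinct — holds.
[5] U + V = 6 + 4 = 10, not 8 — does not hold.
[6] 6 = 4*1 + 2, so 4 does not divide 6 — does not hold.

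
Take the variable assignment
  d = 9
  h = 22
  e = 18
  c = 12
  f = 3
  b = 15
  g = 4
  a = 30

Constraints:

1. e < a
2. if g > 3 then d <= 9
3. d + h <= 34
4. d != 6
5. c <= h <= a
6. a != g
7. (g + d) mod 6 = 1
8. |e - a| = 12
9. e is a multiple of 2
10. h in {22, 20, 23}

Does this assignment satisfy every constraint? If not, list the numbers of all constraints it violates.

1. e = 18, a = 30; 18 < 30 — holds.
2. g = 4 > 3, so we need d ≤ 9; d = 9 ≤ 9 — holds.
3. d + h = 9 + 22 = 31; 31 ≤ 34 — holds.
4. d = 9, and 9 ≠ 6 — holds.
5. values 12 <= 22 <= 30 — holds.
6. a = 30, g = 4; distinct — holds.
7. g + d = 13; 13 mod 6 = 1 — holds.
8. |18 - 30| = 12 — holds.
9. 18 / 2 = 9, so 2 divides 18 — holds.
10. h = 22 is in {22, 20, 23} — holds.

The assignment satisfies every constraint.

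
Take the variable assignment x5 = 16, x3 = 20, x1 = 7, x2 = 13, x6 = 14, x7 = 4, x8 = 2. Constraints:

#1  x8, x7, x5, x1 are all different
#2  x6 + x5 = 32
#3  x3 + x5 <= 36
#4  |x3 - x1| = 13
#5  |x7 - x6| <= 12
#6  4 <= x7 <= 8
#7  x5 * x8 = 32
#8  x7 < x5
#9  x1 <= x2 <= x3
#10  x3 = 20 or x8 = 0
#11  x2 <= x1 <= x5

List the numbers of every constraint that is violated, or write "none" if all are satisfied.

#1 values 2, 4, 16, 7 are pairwise distinct — OK.
#2 x6 + x5 = 14 + 16 = 30, not 32 — violated.
#3 x3 + x5 = 20 + 16 = 36; 36 ≤ 36 — OK.
#4 |20 - 7| = 13 — OK.
#5 |4 - 14| = 10; 10 ≤ 12 — OK.
#6 x7 = 4 lies in [4, 8] — OK.
#7 x5 * x8 = 16 * 2 = 32 — OK.
#8 x7 = 4, x5 = 16; 4 < 16 — OK.
#9 values 7 <= 13 <= 20 — OK.
#10 x3 = 20 = 20 (first disjunct) — OK.
#11 values 13, 7, 16; x2 = 13 is not <= x1 = 7 — violated.

Constraints 2 and 11 do not hold.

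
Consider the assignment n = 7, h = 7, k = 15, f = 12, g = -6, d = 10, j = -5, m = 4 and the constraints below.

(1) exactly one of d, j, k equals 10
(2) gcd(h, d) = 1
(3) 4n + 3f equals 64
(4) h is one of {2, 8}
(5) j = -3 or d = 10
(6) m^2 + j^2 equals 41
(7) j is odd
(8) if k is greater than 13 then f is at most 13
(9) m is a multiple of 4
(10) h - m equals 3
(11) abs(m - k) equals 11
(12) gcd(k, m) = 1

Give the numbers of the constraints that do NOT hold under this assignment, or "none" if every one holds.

Constraint 4 is violated.

(1) d=10, j=-5, k=15; 1 of them equals 10 — OK.
(2) gcd(7, 10) = 1 — OK.
(3) 4n + 3f = 4(7) + 3(12) = 64 — OK.
(4) h = 7 is not in {2, 8} — violated.
(5) j = -5 ≠ -3, but d = 10 = 10 (second disjunct) — OK.
(6) m^2 + j^2 = 4^2 + (-5)^2 = 16 + 25 = 41 — OK.
(7) j = -5 is odd — OK.
(8) k = 15 > 13, so we need f ≤ 13; f = 12 ≤ 13 — OK.
(9) 4 / 4 = 1, so 4 divides 4 — OK.
(10) h - m = 7 - 4 = 3 — OK.
(11) abs(4 - 15) = 11 — OK.
(12) gcd(15, 4) = 1 — OK.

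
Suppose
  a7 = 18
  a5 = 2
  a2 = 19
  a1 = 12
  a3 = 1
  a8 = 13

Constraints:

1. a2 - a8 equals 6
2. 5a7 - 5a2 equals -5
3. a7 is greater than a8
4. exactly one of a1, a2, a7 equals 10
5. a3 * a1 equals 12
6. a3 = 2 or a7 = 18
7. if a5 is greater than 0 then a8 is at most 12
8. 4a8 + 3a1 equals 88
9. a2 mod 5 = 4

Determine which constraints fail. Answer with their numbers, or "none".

No — constraints 4 and 7 are not satisfied.

1. a2 - a8 = 19 - 13 = 6 — holds.
2. 5a7 - 5a2 = 5(18) - 5(19) = -5 — holds.
3. a7 = 18, a8 = 13; 18 > 13 — holds.
4. a1=12, a2=19, a7=18; 0 of them equal 10, not exactly one — fails.
5. a3 * a1 = 1 * 12 = 12 — holds.
6. a3 = 1 ≠ 2, but a7 = 18 = 18 (second disjunct) — holds.
7. a5 = 2 > 0, so we need a8 ≤ 12; but a8 = 13 > 12 — fails.
8. 4a8 + 3a1 = 4(13) + 3(12) = 88 — holds.
9. 19 mod 5 = 4 — holds.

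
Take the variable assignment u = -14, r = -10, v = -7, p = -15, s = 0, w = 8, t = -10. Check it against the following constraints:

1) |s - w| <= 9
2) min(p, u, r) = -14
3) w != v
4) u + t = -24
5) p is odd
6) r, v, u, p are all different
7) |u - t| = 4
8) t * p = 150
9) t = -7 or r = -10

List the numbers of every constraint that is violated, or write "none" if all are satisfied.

1) |0 - 8| = 8; 8 ≤ 9  true
2) min(-15, -14, -10) = -15, not -14  false
3) w = 8, v = -7; distinct  true
4) u + t = -14 + (-10) = -24  true
5) p = -15 is odd  true
6) values -10, -7, -14, -15 are pairwise distinct  true
7) |-14 - (-10)| = 4  true
8) t * p = -10 * (-15) = 150  true
9) t = -10 ≠ -7, but r = -10 = -10 (second disjunct)  true

Constraint 2 does not hold.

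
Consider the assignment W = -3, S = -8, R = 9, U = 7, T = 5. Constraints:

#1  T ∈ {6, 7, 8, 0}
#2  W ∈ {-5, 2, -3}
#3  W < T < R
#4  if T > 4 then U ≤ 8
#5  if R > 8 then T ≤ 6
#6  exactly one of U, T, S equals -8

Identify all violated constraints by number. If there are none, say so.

#1 T = 5 is not in {6, 7, 8, 0} — fails.
#2 W = -3 is in {-5, 2, -3} — holds.
#3 values -3 < 5 < 9 — holds.
#4 T = 5 > 4, so we need U ≤ 8; U = 7 ≤ 8 — holds.
#5 R = 9 > 8, so we need T ≤ 6; T = 5 ≤ 6 — holds.
#6 U=7, T=5, S=-8; 1 of them equals -8 — holds.

Constraint 1 does not hold.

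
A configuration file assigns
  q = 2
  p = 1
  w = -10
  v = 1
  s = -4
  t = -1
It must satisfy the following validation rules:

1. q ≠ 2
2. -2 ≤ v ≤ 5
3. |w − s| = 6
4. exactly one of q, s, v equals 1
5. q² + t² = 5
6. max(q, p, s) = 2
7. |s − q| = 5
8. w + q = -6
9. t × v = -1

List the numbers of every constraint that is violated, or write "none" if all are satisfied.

1. q = 2, but 2 is required to differ  FAIL
2. v = 1 lies in [-2, 5]  OK
3. |-10 − (-4)| = 6  OK
4. q=2, s=-4, v=1; 1 of them equals 1  OK
5. q² + t² = 2² + (-1)² = 4 + 1 = 5  OK
6. max(2, 1, -4) = 2  OK
7. |-4 − 2| = 6, not 5  FAIL
8. w + q = -10 + 2 = -8, not -6  FAIL
9. t × v = -1 × 1 = -1  OK

No — constraints 1, 7, and 8 are not satisfied.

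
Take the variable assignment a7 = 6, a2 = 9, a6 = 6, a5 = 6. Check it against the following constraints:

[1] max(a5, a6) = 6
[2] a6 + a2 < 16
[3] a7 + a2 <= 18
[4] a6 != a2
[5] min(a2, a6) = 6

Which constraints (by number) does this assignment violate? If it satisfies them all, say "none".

[1] max(6, 6) = 6 — holds.
[2] a6 + a2 = 6 + 9 = 15; 15 < 16 — holds.
[3] a7 + a2 = 6 + 9 = 15; 15 ≤ 18 — holds.
[4] a6 = 6, a2 = 9; distinct — holds.
[5] min(9, 6) = 6 — holds.

Yes — all constraints hold.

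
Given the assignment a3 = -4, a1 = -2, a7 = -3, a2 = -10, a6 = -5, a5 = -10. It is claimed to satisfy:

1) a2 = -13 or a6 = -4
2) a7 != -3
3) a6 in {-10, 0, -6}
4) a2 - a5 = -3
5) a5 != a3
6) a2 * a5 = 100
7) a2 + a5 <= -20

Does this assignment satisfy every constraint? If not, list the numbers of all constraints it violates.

Constraints 1, 2, 3, and 4 do not hold.

1) a2 = -10 ≠ -13 and a6 = -5 ≠ -4; both disjuncts false  fails
2) a7 = -3, but -3 is required to differ  fails
3) a6 = -5 is not in {-10, 0, -6}  fails
4) a2 - a5 = -10 - (-10) = 0, not -3  fails
5) a5 = -10, a3 = -4; distinct  holds
6) a2 * a5 = -10 * (-10) = 100  holds
7) a2 + a5 = -10 + (-10) = -20; -20 ≤ -20  holds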